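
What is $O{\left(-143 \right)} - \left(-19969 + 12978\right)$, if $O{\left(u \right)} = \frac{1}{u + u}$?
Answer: $\frac{1999425}{286} \approx 6991.0$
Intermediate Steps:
$O{\left(u \right)} = \frac{1}{2 u}$
$O{\left(-143 \right)} - \left(-19969 + 12978\right) = \frac{1}{2 \left(-143\right)} - \left(-19969 + 12978\right) = \frac{1}{2} \left(- \frac{1}{143}\right) - -6991 = - \frac{1}{286} + 6991 = \frac{1999425}{286}$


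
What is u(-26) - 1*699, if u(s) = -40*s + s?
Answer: 315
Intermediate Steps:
u(s) = -39*s
u(-26) - 1*699 = -39*(-26) - 1*699 = 1014 - 699 = 315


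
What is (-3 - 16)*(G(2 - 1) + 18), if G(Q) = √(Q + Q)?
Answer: -342 - 19*√2 ≈ -368.87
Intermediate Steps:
G(Q) = √2*√Q (G(Q) = √(2*Q) = √2*√Q)
(-3 - 16)*(G(2 - 1) + 18) = (-3 - 16)*(√2*√(2 - 1) + 18) = -19*(√2*√1 + 18) = -19*(√2*1 + 18) = -19*(√2 + 18) = -19*(18 + √2) = -342 - 19*√2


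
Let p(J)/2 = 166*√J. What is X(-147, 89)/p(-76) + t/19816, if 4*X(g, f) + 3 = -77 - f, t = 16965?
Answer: 16965/19816 + 169*I*√19/50464 ≈ 0.85613 + 0.014598*I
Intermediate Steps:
X(g, f) = -20 - f/4 (X(g, f) = -¾ + (-77 - f)/4 = -¾ + (-77/4 - f/4) = -20 - f/4)
p(J) = 332*√J (p(J) = 2*(166*√J) = 332*√J)
X(-147, 89)/p(-76) + t/19816 = (-20 - ¼*89)/((332*√(-76))) + 16965/19816 = (-20 - 89/4)/((332*(2*I*√19))) + 16965*(1/19816) = -169*(-I*√19/12616)/4 + 16965/19816 = -(-169)*I*√19/50464 + 16965/19816 = 169*I*√19/50464 + 16965/19816 = 16965/19816 + 169*I*√19/50464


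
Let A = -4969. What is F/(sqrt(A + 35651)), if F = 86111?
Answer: 86111*sqrt(58)/1334 ≈ 491.61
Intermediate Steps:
F/(sqrt(A + 35651)) = 86111/(sqrt(-4969 + 35651)) = 86111/(sqrt(30682)) = 86111/((23*sqrt(58))) = 86111*(sqrt(58)/1334) = 86111*sqrt(58)/1334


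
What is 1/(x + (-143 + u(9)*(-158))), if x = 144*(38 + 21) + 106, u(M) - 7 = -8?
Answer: 1/8617 ≈ 0.00011605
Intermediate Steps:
u(M) = -1 (u(M) = 7 - 8 = -1)
x = 8602 (x = 144*59 + 106 = 8496 + 106 = 8602)
1/(x + (-143 + u(9)*(-158))) = 1/(8602 + (-143 - 1*(-158))) = 1/(8602 + (-143 + 158)) = 1/(8602 + 15) = 1/8617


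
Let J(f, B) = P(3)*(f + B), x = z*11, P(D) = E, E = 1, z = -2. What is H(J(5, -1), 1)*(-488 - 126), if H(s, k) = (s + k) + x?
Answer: 10438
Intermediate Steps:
P(D) = 1
x = -22 (x = -2*11 = -22)
J(f, B) = B + f (J(f, B) = 1*(f + B) = 1*(B + f) = B + f)
H(s, k) = -22 + k + s (H(s, k) = (s + k) - 22 = (k + s) - 22 = -22 + k + s)
H(J(5, -1), 1)*(-488 - 126) = (-22 + 1 + (-1 + 5))*(-488 - 126) = (-22 + 1 + 4)*(-614) = -17*(-614) = 10438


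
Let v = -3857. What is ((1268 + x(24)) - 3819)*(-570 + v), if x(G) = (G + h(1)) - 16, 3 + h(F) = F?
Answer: 11266715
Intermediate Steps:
h(F) = -3 + F
x(G) = -18 + G (x(G) = (G + (-3 + 1)) - 16 = (G - 2) - 16 = (-2 + G) - 16 = -18 + G)
((1268 + x(24)) - 3819)*(-570 + v) = ((1268 + (-18 + 24)) - 3819)*(-570 - 3857) = ((1268 + 6) - 3819)*(-4427) = (1274 - 3819)*(-4427) = -2545*(-4427) = 11266715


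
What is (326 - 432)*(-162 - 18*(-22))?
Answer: -24804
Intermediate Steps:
(326 - 432)*(-162 - 18*(-22)) = -106*(-162 + 396) = -106*234 = -24804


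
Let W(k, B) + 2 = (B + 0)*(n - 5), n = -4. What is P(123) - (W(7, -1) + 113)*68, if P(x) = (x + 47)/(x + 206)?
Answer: -2684470/329 ≈ -8159.5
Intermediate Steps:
P(x) = (47 + x)/(206 + x)
W(k, B) = -2 - 9*B (W(k, B) = -2 + (B + 0)*(-4 - 5) = -2 + B*(-9) = -2 - 9*B)
P(123) - (W(7, -1) + 113)*68 = (47 + 123)/(206 + 123) - ((-2 - 9*(-1)) + 113)*68 = 170/329 - ((-2 + 9) + 113)*68 = (1/329)*170 - (7 + 113)*68 = 170/329 - 120*68 = 170/329 - 1*8160 = 170/329 - 8160 = -2684470/329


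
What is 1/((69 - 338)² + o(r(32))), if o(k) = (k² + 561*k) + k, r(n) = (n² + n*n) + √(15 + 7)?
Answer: 5417663/29350595048361 - 4658*√22/29350595048361 ≈ 1.8384e-7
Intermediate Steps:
r(n) = √22 + 2*n² (r(n) = (n² + n²) + √22 = 2*n² + √22 = √22 + 2*n²)
o(k) = k² + 562*k
1/((69 - 338)² + o(r(32))) = 1/((69 - 338)² + (√22 + 2*32²)*(562 + (√22 + 2*32²))) = 1/((-269)² + (√22 + 2*1024)*(562 + (√22 + 2*1024))) = 1/(72361 + (√22 + 2048)*(562 + (√22 + 2048))) = 1/(72361 + (2048 + √22)*(562 + (2048 + √22))) = 1/(72361 + (2048 + √22)*(2610 + √22))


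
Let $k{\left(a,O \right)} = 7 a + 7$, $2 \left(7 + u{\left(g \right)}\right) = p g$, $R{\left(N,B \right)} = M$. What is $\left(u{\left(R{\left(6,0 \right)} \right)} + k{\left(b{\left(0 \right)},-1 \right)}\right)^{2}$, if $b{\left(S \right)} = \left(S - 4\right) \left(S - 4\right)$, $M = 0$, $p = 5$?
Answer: $12544$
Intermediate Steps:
$R{\left(N,B \right)} = 0$
$u{\left(g \right)} = -7 + \frac{5 g}{2}$
$b{\left(S \right)} = \left(-4 + S\right)^{2}$ ($b{\left(S \right)} = \left(-4 + S\right) \left(-4 + S\right) = \left(-4 + S\right)^{2}$)
$k{\left(a,O \right)} = 7 + 7 a$
$\left(u{\left(R{\left(6,0 \right)} \right)} + k{\left(b{\left(0 \right)},-1 \right)}\right)^{2} = \left(\left(-7 + \frac{5}{2} \cdot 0\right) + \left(7 + 7 \left(-4 + 0\right)^{2}\right)\right)^{2} = \left(\left(-7 + 0\right) + \left(7 + 7 \left(-4\right)^{2}\right)\right)^{2} = \left(-7 + \left(7 + 7 \cdot 16\right)\right)^{2} = \left(-7 + \left(7 + 112\right)\right)^{2} = \left(-7 + 119\right)^{2} = 112^{2} = 12544$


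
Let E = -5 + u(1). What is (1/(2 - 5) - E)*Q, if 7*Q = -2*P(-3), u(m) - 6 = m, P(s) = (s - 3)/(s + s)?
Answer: ⅔ ≈ 0.66667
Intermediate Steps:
P(s) = (-3 + s)/(2*s) (P(s) = (-3 + s)/((2*s)) = (-3 + s)*(1/(2*s)) = (-3 + s)/(2*s))
u(m) = 6 + m
E = 2 (E = -5 + (6 + 1) = -5 + 7 = 2)
Q = -2/7 (Q = (-(-3 - 3)/(-3))/7 = (-(-1)*(-6)/3)/7 = (-2*1)/7 = (⅐)*(-2) = -2/7 ≈ -0.28571)
(1/(2 - 5) - E)*Q = (1/(2 - 5) - 1*2)*(-2/7) = (1/(-3) - 2)*(-2/7) = (-⅓ - 2)*(-2/7) = -7/3*(-2/7) = ⅔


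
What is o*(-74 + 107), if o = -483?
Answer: -15939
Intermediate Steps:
o*(-74 + 107) = -483*(-74 + 107) = -483*33 = -15939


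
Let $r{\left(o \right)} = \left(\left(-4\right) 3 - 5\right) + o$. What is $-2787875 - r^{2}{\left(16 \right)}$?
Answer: $-2787876$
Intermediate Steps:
$r{\left(o \right)} = -17 + o$ ($r{\left(o \right)} = \left(-12 - 5\right) + o = -17 + o$)
$-2787875 - r^{2}{\left(16 \right)} = -2787875 - \left(-17 + 16\right)^{2} = -2787875 - \left(-1\right)^{2} = -2787875 - 1 = -2787876$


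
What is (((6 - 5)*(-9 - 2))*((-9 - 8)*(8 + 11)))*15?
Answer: 53295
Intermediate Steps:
(((6 - 5)*(-9 - 2))*((-9 - 8)*(8 + 11)))*15 = ((1*(-11))*(-17*19))*15 = -11*(-323)*15 = 3553*15 = 53295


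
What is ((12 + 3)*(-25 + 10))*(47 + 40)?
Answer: -19575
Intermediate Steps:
((12 + 3)*(-25 + 10))*(47 + 40) = (15*(-15))*87 = -225*87 = -19575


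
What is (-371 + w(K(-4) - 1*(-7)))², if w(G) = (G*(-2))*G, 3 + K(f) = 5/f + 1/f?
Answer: 588289/4 ≈ 1.4707e+5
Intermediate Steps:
K(f) = -3 + 6/f (K(f) = -3 + (5/f + 1/f) = -3 + 6/f)
w(G) = -2*G² (w(G) = (-2*G)*G = -2*G²)
(-371 + w(K(-4) - 1*(-7)))² = (-371 - 2*((-3 + 6/(-4)) - 1*(-7))²)² = (-371 - 2*((-3 + 6*(-¼)) + 7)²)² = (-371 - 2*((-3 - 3/2) + 7)²)² = (-371 - 2*(-9/2 + 7)²)² = (-371 - 2*(5/2)²)² = (-371 - 2*25/4)² = (-371 - 25/2)² = (-767/2)² = 588289/4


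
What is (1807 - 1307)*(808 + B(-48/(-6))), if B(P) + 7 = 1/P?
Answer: 801125/2 ≈ 4.0056e+5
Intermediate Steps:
B(P) = -7 + 1/P
(1807 - 1307)*(808 + B(-48/(-6))) = (1807 - 1307)*(808 + (-7 + 1/(-48/(-6)))) = 500*(808 + (-7 + 1/(-48*(-⅙)))) = 500*(808 + (-7 + 1/8)) = 500*(808 + (-7 + ⅛)) = 500*(808 - 55/8) = 500*(6409/8) = 801125/2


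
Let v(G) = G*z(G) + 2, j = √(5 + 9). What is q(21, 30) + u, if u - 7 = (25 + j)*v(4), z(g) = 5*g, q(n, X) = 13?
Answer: 2070 + 82*√14 ≈ 2376.8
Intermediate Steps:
j = √14 ≈ 3.7417
v(G) = 2 + 5*G² (v(G) = G*(5*G) + 2 = 5*G² + 2 = 2 + 5*G²)
u = 2057 + 82*√14 (u = 7 + (25 + √14)*(2 + 5*4²) = 7 + (25 + √14)*(2 + 5*16) = 7 + (25 + √14)*(2 + 80) = 7 + (25 + √14)*82 = 7 + (2050 + 82*√14) = 2057 + 82*√14 ≈ 2363.8)
q(21, 30) + u = 13 + (2057 + 82*√14) = 2070 + 82*√14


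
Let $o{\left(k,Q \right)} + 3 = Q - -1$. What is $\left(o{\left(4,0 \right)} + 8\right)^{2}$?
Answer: $36$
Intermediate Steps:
$o{\left(k,Q \right)} = -2 + Q$ ($o{\left(k,Q \right)} = -3 + \left(Q - -1\right) = -3 + \left(Q + 1\right) = -3 + \left(1 + Q\right) = -2 + Q$)
$\left(o{\left(4,0 \right)} + 8\right)^{2} = \left(\left(-2 + 0\right) + 8\right)^{2} = \left(-2 + 8\right)^{2} = 6^{2} = 36$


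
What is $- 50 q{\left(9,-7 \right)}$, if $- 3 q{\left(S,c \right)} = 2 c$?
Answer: $- \frac{700}{3} \approx -233.33$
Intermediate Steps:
$q{\left(S,c \right)} = - \frac{2 c}{3}$
$- 50 q{\left(9,-7 \right)} = - 50 \left(\left(- \frac{2}{3}\right) \left(-7\right)\right) = \left(-50\right) \frac{14}{3} = - \frac{700}{3}$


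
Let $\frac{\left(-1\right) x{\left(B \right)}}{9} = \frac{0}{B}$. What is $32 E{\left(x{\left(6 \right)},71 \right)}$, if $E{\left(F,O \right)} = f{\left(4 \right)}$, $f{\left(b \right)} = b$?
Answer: $128$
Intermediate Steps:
$x{\left(B \right)} = 0$ ($x{\left(B \right)} = - 9 \frac{0}{B} = \left(-9\right) 0 = 0$)
$E{\left(F,O \right)} = 4$
$32 E{\left(x{\left(6 \right)},71 \right)} = 32 \cdot 4 = 128$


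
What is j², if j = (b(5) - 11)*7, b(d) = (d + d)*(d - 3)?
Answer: 3969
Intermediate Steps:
b(d) = 2*d*(-3 + d) (b(d) = (2*d)*(-3 + d) = 2*d*(-3 + d))
j = 63 (j = (2*5*(-3 + 5) - 11)*7 = (2*5*2 - 11)*7 = (20 - 11)*7 = 9*7 = 63)
j² = 63² = 3969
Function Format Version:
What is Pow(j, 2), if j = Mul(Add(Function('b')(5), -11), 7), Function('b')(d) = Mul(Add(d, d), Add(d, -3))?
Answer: 3969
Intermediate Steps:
Function('b')(d) = Mul(2, d, Add(-3, d)) (Function('b')(d) = Mul(Mul(2, d), Add(-3, d)) = Mul(2, d, Add(-3, d)))
j = 63 (j = Mul(Add(Mul(2, 5, Add(-3, 5)), -11), 7) = Mul(Add(Mul(2, 5, 2), -11), 7) = Mul(Add(20, -11), 7) = Mul(9, 7) = 63)
Pow(j, 2) = Pow(63, 2) = 3969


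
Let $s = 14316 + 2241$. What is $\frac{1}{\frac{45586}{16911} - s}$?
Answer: $- \frac{16911}{279949841} \approx -6.0407 \cdot 10^{-5}$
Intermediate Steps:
$s = 16557$
$\frac{1}{\frac{45586}{16911} - s} = \frac{1}{\frac{45586}{16911} - 16557} = \frac{1}{- \frac{279949841}{16911}} = - \frac{16911}{279949841}$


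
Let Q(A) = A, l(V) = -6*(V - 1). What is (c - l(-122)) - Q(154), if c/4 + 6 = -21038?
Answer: -85068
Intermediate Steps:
c = -84176 (c = -24 + 4*(-21038) = -24 - 84152 = -84176)
l(V) = 6 - 6*V (l(V) = -6*(-1 + V) = 6 - 6*V)
(c - l(-122)) - Q(154) = (-84176 - (6 - 6*(-122))) - 1*154 = (-84176 - (6 + 732)) - 154 = (-84176 - 1*738) - 154 = (-84176 - 738) - 154 = -84914 - 154 = -85068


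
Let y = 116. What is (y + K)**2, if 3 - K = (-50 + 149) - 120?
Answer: 19600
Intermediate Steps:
K = 24 (K = 3 - ((-50 + 149) - 120) = 3 - (99 - 120) = 3 - 1*(-21) = 3 + 21 = 24)
(y + K)**2 = (116 + 24)**2 = 140**2 = 19600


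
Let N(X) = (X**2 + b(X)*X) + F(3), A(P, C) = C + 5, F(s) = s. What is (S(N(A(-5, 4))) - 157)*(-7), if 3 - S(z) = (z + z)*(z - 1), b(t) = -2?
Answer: 61138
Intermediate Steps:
A(P, C) = 5 + C
N(X) = 3 + X**2 - 2*X (N(X) = (X**2 - 2*X) + 3 = 3 + X**2 - 2*X)
S(z) = 3 - 2*z*(-1 + z) (S(z) = 3 - (z + z)*(z - 1) = 3 - 2*z*(-1 + z))
(S(N(A(-5, 4))) - 157)*(-7) = ((3 - 2*(3 + (5 + 4)**2 - 2*(5 + 4))**2 + 2*(3 + (5 + 4)**2 - 2*(5 + 4))) - 157)*(-7) = ((3 - 2*(3 + 9**2 - 2*9)**2 + 2*(3 + 9**2 - 2*9)) - 157)*(-7) = ((3 - 2*(3 + 81 - 18)**2 + 2*(3 + 81 - 18)) - 157)*(-7) = ((3 - 2*66**2 + 2*66) - 157)*(-7) = ((3 - 2*4356 + 132) - 157)*(-7) = ((3 - 8712 + 132) - 157)*(-7) = (-8577 - 157)*(-7) = -8734*(-7) = 61138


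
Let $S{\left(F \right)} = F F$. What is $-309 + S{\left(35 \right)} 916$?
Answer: $1121791$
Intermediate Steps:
$S{\left(F \right)} = F^{2}$
$-309 + S{\left(35 \right)} 916 = -309 + 35^{2} \cdot 916 = -309 + 1225 \cdot 916 = -309 + 1122100 = 1121791$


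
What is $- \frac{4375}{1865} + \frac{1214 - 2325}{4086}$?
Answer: $- \frac{3989653}{1524078} \approx -2.6177$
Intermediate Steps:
$- \frac{4375}{1865} + \frac{1214 - 2325}{4086} = \left(-4375\right) \frac{1}{1865} - \frac{1111}{4086} = - \frac{875}{373} - \frac{1111}{4086} = - \frac{3989653}{1524078}$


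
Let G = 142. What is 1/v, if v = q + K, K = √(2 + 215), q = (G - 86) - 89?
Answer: -33/872 - √217/872 ≈ -0.054737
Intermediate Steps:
q = -33 (q = (142 - 86) - 89 = 56 - 89 = -33)
K = √217 ≈ 14.731
v = -33 + √217 ≈ -18.269
1/v = 1/(-33 + √217)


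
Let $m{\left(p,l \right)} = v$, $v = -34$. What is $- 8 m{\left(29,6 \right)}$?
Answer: $272$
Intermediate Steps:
$m{\left(p,l \right)} = -34$
$- 8 m{\left(29,6 \right)} = \left(-8\right) \left(-34\right) = 272$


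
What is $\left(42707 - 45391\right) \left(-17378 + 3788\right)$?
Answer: $36475560$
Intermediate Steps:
$\left(42707 - 45391\right) \left(-17378 + 3788\right) = \left(-2684\right) \left(-13590\right) = 36475560$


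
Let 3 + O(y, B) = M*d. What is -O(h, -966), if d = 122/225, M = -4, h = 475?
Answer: 1163/225 ≈ 5.1689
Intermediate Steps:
d = 122/225 (d = 122*(1/225) = 122/225 ≈ 0.54222)
O(y, B) = -1163/225 (O(y, B) = -3 - 4*122/225 = -3 - 488/225 = -1163/225)
-O(h, -966) = -1*(-1163/225) = 1163/225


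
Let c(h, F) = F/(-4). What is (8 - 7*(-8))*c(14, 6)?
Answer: -96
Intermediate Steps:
c(h, F) = -F/4 (c(h, F) = F*(-1/4) = -F/4)
(8 - 7*(-8))*c(14, 6) = (8 - 7*(-8))*(-1/4*6) = (8 + 56)*(-3/2) = 64*(-3/2) = -96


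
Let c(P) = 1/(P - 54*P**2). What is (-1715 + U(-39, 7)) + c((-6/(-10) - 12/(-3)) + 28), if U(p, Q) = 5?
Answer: -2451987835/1433911 ≈ -1710.0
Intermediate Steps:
(-1715 + U(-39, 7)) + c((-6/(-10) - 12/(-3)) + 28) = (-1715 + 5) - 1/(((-6/(-10) - 12/(-3)) + 28)*(-1 + 54*((-6/(-10) - 12/(-3)) + 28))) = -1710 - 1/(((-6*(-1/10) - 12*(-1/3)) + 28)*(-1 + 54*((-6*(-1/10) - 12*(-1/3)) + 28))) = -1710 - 1/(((3/5 + 4) + 28)*(-1 + 54*((3/5 + 4) + 28))) = -1710 - 1/((23/5 + 28)*(-1 + 54*(23/5 + 28))) = -1710 - 1/(163/5*(-1 + 54*(163/5))) = -1710 - 1*5/163/(-1 + 8802/5) = -1710 - 1*5/163/8797/5 = -1710 - 1*5/163*5/8797 = -1710 - 25/1433911 = -2451987835/1433911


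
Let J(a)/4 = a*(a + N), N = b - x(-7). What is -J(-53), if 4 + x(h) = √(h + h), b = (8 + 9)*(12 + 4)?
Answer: 47276 - 212*I*√14 ≈ 47276.0 - 793.23*I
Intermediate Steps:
b = 272 (b = 17*16 = 272)
x(h) = -4 + √2*√h (x(h) = -4 + √(h + h) = -4 + √(2*h) = -4 + √2*√h)
N = 276 - I*√14 (N = 272 - (-4 + √2*√(-7)) = 272 - (-4 + √2*(I*√7)) = 272 - (-4 + I*√14) = 272 + (4 - I*√14) = 276 - I*√14 ≈ 276.0 - 3.7417*I)
J(a) = 4*a*(276 + a - I*√14) (J(a) = 4*(a*(a + (276 - I*√14))) = 4*(a*(276 + a - I*√14)) = 4*a*(276 + a - I*√14))
-J(-53) = -4*(-53)*(276 - 53 - I*√14) = -4*(-53)*(223 - I*√14) = -(-47276 + 212*I*√14) = 47276 - 212*I*√14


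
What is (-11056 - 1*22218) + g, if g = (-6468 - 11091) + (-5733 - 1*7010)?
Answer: -63576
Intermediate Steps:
g = -30302 (g = -17559 + (-5733 - 7010) = -17559 - 12743 = -30302)
(-11056 - 1*22218) + g = (-11056 - 1*22218) - 30302 = (-11056 - 22218) - 30302 = -33274 - 30302 = -63576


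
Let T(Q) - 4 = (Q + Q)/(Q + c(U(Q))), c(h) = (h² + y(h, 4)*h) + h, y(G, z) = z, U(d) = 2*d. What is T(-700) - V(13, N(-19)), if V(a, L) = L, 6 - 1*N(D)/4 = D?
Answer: -267746/2789 ≈ -96.001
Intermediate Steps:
N(D) = 24 - 4*D
c(h) = h² + 5*h (c(h) = (h² + 4*h) + h = h² + 5*h)
T(Q) = 4 + 2*Q/(Q + 2*Q*(5 + 2*Q)) (T(Q) = 4 + (Q + Q)/(Q + (2*Q)*(5 + 2*Q)) = 4 + (2*Q)/(Q + 2*Q*(5 + 2*Q)) = 4 + 2*Q/(Q + 2*Q*(5 + 2*Q)))
T(-700) - V(13, N(-19)) = 2*(23 + 8*(-700))/(11 + 4*(-700)) - (24 - 4*(-19)) = 2*(23 - 5600)/(11 - 2800) - (24 + 76) = 2*(-5577)/(-2789) - 1*100 = 2*(-1/2789)*(-5577) - 100 = 11154/2789 - 100 = -267746/2789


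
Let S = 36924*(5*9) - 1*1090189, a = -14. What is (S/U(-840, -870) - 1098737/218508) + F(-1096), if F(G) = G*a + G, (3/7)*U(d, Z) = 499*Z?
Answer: 1576221834804481/110671024380 ≈ 14242.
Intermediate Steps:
U(d, Z) = 3493*Z/3 (U(d, Z) = 7*(499*Z)/3 = 3493*Z/3)
S = 571391 (S = 36924*45 - 1090189 = 1661580 - 1090189 = 571391)
F(G) = -13*G (F(G) = G*(-14) + G = -14*G + G = -13*G)
(S/U(-840, -870) - 1098737/218508) + F(-1096) = (571391/(((3493/3)*(-870))) - 1098737/218508) - 13*(-1096) = (571391/(-1012970) - 1098737*1/218508) + 14248 = (571391*(-1/1012970) - 1098737/218508) + 14248 = (-571391/1012970 - 1098737/218508) + 14248 = -618920561759/110671024380 + 14248 = 1576221834804481/110671024380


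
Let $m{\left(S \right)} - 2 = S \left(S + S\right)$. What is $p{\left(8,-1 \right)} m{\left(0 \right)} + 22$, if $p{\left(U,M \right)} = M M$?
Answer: $24$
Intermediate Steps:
$p{\left(U,M \right)} = M^{2}$
$m{\left(S \right)} = 2 + 2 S^{2}$ ($m{\left(S \right)} = 2 + S \left(S + S\right) = 2 + S 2 S = 2 + 2 S^{2}$)
$p{\left(8,-1 \right)} m{\left(0 \right)} + 22 = \left(-1\right)^{2} \left(2 + 2 \cdot 0^{2}\right) + 22 = 1 \left(2 + 2 \cdot 0\right) + 22 = 1 \left(2 + 0\right) + 22 = 1 \cdot 2 + 22 = 2 + 22 = 24$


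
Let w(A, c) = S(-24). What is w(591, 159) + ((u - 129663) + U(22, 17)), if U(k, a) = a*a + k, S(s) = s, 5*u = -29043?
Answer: -675923/5 ≈ -1.3518e+5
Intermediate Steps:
u = -29043/5 (u = (1/5)*(-29043) = -29043/5 ≈ -5808.6)
U(k, a) = k + a**2 (U(k, a) = a**2 + k = k + a**2)
w(A, c) = -24
w(591, 159) + ((u - 129663) + U(22, 17)) = -24 + ((-29043/5 - 129663) + (22 + 17**2)) = -24 + (-677358/5 + (22 + 289)) = -24 + (-677358/5 + 311) = -24 - 675803/5 = -675923/5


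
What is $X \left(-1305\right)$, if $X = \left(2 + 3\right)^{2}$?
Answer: $-32625$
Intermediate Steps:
$X = 25$ ($X = 5^{2} = 25$)
$X \left(-1305\right) = 25 \left(-1305\right) = -32625$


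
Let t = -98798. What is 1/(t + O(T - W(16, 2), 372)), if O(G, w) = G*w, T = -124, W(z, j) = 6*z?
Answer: -1/180638 ≈ -5.5359e-6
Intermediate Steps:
1/(t + O(T - W(16, 2), 372)) = 1/(-98798 + (-124 - 6*16)*372) = 1/(-98798 + (-124 - 1*96)*372) = 1/(-98798 + (-124 - 96)*372) = 1/(-98798 - 220*372) = 1/(-98798 - 81840) = 1/(-180638) = -1/180638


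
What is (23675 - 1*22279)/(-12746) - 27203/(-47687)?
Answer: 140079193/303909251 ≈ 0.46092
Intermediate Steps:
(23675 - 1*22279)/(-12746) - 27203/(-47687) = (23675 - 22279)*(-1/12746) - 27203*(-1/47687) = 1396*(-1/12746) + 27203/47687 = -698/6373 + 27203/47687 = 140079193/303909251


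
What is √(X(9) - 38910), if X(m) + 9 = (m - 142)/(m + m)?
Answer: 5*I*√56054/6 ≈ 197.3*I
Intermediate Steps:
X(m) = -9 + (-142 + m)/(2*m) (X(m) = -9 + (m - 142)/(m + m) = -9 + (-142 + m)/((2*m)) = -9 + (-142 + m)*(1/(2*m)) = -9 + (-142 + m)/(2*m))
√(X(9) - 38910) = √((-17/2 - 71/9) - 38910) = √(-295/18 - 38910) = √(-700675/18) = 5*I*√56054/6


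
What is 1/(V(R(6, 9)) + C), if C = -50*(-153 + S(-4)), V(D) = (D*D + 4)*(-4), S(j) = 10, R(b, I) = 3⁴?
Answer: -1/19110 ≈ -5.2329e-5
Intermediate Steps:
R(b, I) = 81
V(D) = -16 - 4*D² (V(D) = (D² + 4)*(-4) = (4 + D²)*(-4) = -16 - 4*D²)
C = 7150 (C = -50*(-153 + 10) = -50*(-143) = 7150)
1/(V(R(6, 9)) + C) = 1/((-16 - 4*81²) + 7150) = 1/((-16 - 4*6561) + 7150) = 1/((-16 - 26244) + 7150) = 1/(-26260 + 7150) = 1/(-19110) = -1/19110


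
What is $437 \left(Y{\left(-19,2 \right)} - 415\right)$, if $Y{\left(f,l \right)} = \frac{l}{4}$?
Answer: $- \frac{362273}{2} \approx -1.8114 \cdot 10^{5}$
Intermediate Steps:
$Y{\left(f,l \right)} = \frac{l}{4}$ ($Y{\left(f,l \right)} = l \frac{1}{4} = \frac{l}{4}$)
$437 \left(Y{\left(-19,2 \right)} - 415\right) = 437 \left(\frac{1}{4} \cdot 2 - 415\right) = 437 \left(\frac{1}{2} - 415\right) = 437 \left(- \frac{829}{2}\right) = - \frac{362273}{2}$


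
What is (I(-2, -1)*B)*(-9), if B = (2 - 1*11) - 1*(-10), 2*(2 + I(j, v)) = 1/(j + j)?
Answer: 153/8 ≈ 19.125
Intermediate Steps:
I(j, v) = -2 + 1/(4*j) (I(j, v) = -2 + 1/(2*(j + j)) = -2 + 1/(2*((2*j))) = -2 + (1/(2*j))/2 = -2 + 1/(4*j))
B = 1 (B = (2 - 11) + 10 = -9 + 10 = 1)
(I(-2, -1)*B)*(-9) = ((-2 + (¼)/(-2))*1)*(-9) = ((-2 + (¼)*(-½))*1)*(-9) = ((-2 - ⅛)*1)*(-9) = -17/8*1*(-9) = -17/8*(-9) = 153/8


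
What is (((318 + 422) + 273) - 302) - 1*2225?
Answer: -1514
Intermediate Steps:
(((318 + 422) + 273) - 302) - 1*2225 = ((740 + 273) - 302) - 2225 = (1013 - 302) - 2225 = 711 - 2225 = -1514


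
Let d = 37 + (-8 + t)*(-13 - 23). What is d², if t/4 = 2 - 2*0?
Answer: 1369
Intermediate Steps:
t = 8 (t = 4*(2 - 2*0) = 4*(2 + 0) = 4*2 = 8)
d = 37 (d = 37 + (-8 + 8)*(-13 - 23) = 37 + 0*(-36) = 37 + 0 = 37)
d² = 37² = 1369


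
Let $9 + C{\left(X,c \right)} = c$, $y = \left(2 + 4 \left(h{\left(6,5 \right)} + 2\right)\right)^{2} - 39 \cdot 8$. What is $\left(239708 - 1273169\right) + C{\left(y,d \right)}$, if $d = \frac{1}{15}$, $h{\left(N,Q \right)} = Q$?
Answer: $- \frac{15502049}{15} \approx -1.0335 \cdot 10^{6}$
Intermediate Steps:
$d = \frac{1}{15} \approx 0.066667$
$y = 588$ ($y = \left(2 + 4 \left(5 + 2\right)\right)^{2} - 39 \cdot 8 = \left(2 + 4 \cdot 7\right)^{2} - 312 = \left(2 + 28\right)^{2} - 312 = 30^{2} - 312 = 900 - 312 = 588$)
$C{\left(X,c \right)} = -9 + c$
$\left(239708 - 1273169\right) + C{\left(y,d \right)} = \left(239708 - 1273169\right) + \left(-9 + \frac{1}{15}\right) = \left(239708 - 1273169\right) - \frac{134}{15} = -1033461 - \frac{134}{15} = - \frac{15502049}{15}$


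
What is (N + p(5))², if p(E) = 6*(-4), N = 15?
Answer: 81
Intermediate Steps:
p(E) = -24
(N + p(5))² = (15 - 24)² = (-9)² = 81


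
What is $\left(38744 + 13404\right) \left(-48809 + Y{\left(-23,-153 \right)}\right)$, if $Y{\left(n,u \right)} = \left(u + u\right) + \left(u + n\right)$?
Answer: $-2570427068$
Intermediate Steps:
$Y{\left(n,u \right)} = n + 3 u$ ($Y{\left(n,u \right)} = 2 u + \left(n + u\right) = n + 3 u$)
$\left(38744 + 13404\right) \left(-48809 + Y{\left(-23,-153 \right)}\right) = \left(38744 + 13404\right) \left(-48809 + \left(-23 + 3 \left(-153\right)\right)\right) = 52148 \left(-48809 - 482\right) = 52148 \left(-49291\right) = -2570427068$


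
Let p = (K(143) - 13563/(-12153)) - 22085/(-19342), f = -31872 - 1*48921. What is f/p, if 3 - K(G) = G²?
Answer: 6330490432506/1601858009615 ≈ 3.9520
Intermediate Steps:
K(G) = 3 - G²
f = -80793 (f = -31872 - 48921 = -80793)
p = -1601858009615/78354442 (p = ((3 - 1*143²) - 13563/(-12153)) - 22085/(-19342) = ((3 - 1*20449) - 13563*(-1/12153)) - 22085*(-1/19342) = ((3 - 20449) + 4521/4051) + 22085/19342 = (-20446 + 4521/4051) + 22085/19342 = -82822225/4051 + 22085/19342 = -1601858009615/78354442 ≈ -20444.)
f/p = -80793/(-1601858009615/78354442) = -80793*(-78354442/1601858009615) = 6330490432506/1601858009615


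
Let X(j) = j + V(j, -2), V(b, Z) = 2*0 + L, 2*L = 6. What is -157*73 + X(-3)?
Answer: -11461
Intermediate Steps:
L = 3 (L = (1/2)*6 = 3)
V(b, Z) = 3 (V(b, Z) = 2*0 + 3 = 0 + 3 = 3)
X(j) = 3 + j (X(j) = j + 3 = 3 + j)
-157*73 + X(-3) = -157*73 + (3 - 3) = -11461 + 0 = -11461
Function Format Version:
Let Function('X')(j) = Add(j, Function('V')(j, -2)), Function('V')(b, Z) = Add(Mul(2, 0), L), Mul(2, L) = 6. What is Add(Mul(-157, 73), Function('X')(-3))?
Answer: -11461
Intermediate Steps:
L = 3 (L = Mul(Rational(1, 2), 6) = 3)
Function('V')(b, Z) = 3 (Function('V')(b, Z) = Add(Mul(2, 0), 3) = Add(0, 3) = 3)
Function('X')(j) = Add(3, j) (Function('X')(j) = Add(j, 3) = Add(3, j))
Add(Mul(-157, 73), Function('X')(-3)) = Add(Mul(-157, 73), Add(3, -3)) = Add(-11461, 0) = -11461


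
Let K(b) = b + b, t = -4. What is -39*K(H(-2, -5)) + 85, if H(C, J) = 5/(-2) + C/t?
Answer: 241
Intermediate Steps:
H(C, J) = -5/2 - C/4 (H(C, J) = 5/(-2) + C/(-4) = 5*(-½) + C*(-¼) = -5/2 - C/4)
K(b) = 2*b
-39*K(H(-2, -5)) + 85 = -78*(-5/2 - ¼*(-2)) + 85 = -78*(-5/2 + ½) + 85 = -78*(-2) + 85 = -39*(-4) + 85 = 156 + 85 = 241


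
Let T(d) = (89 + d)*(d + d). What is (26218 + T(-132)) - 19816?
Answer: 17754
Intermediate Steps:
T(d) = 2*d*(89 + d) (T(d) = (89 + d)*(2*d) = 2*d*(89 + d))
(26218 + T(-132)) - 19816 = (26218 + 2*(-132)*(89 - 132)) - 19816 = (26218 + 2*(-132)*(-43)) - 19816 = (26218 + 11352) - 19816 = 37570 - 19816 = 17754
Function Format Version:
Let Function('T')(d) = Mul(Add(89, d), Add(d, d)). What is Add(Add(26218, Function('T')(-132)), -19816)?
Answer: 17754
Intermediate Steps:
Function('T')(d) = Mul(2, d, Add(89, d)) (Function('T')(d) = Mul(Add(89, d), Mul(2, d)) = Mul(2, d, Add(89, d)))
Add(Add(26218, Function('T')(-132)), -19816) = Add(Add(26218, Mul(2, -132, Add(89, -132))), -19816) = Add(Add(26218, Mul(2, -132, -43)), -19816) = Add(Add(26218, 11352), -19816) = Add(37570, -19816) = 17754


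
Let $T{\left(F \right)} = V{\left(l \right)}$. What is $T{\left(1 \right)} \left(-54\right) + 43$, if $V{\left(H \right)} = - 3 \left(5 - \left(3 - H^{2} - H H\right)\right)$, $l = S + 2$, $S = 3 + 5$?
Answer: $32767$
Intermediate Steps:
$S = 8$
$l = 10$ ($l = 8 + 2 = 10$)
$V{\left(H \right)} = -6 - 6 H^{2}$ ($V{\left(H \right)} = - 3 \left(5 + \left(\left(H^{2} + H^{2}\right) - 3\right)\right) = - 3 \left(5 + \left(2 H^{2} - 3\right)\right) = - 3 \left(5 + \left(-3 + 2 H^{2}\right)\right) = - 3 \left(2 + 2 H^{2}\right) = -6 - 6 H^{2}$)
$T{\left(F \right)} = -606$ ($T{\left(F \right)} = -6 - 6 \cdot 10^{2} = -6 - 600 = -606$)
$T{\left(1 \right)} \left(-54\right) + 43 = \left(-606\right) \left(-54\right) + 43 = 32724 + 43 = 32767$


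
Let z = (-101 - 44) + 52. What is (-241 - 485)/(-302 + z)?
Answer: 726/395 ≈ 1.8380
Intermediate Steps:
z = -93 (z = -145 + 52 = -93)
(-241 - 485)/(-302 + z) = (-241 - 485)/(-302 - 93) = -726/(-395) = -726*(-1/395) = 726/395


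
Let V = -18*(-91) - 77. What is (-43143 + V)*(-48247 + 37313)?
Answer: 454657588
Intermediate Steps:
V = 1561 (V = 1638 - 77 = 1561)
(-43143 + V)*(-48247 + 37313) = (-43143 + 1561)*(-48247 + 37313) = -41582*(-10934) = 454657588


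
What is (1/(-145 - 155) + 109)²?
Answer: 1069224601/90000 ≈ 11880.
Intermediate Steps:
(1/(-145 - 155) + 109)² = (1/(-300) + 109)² = (-1/300 + 109)² = (32699/300)² = 1069224601/90000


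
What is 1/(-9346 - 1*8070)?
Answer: -1/17416 ≈ -5.7418e-5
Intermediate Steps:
1/(-9346 - 1*8070) = 1/(-9346 - 8070) = 1/(-17416) = -1/17416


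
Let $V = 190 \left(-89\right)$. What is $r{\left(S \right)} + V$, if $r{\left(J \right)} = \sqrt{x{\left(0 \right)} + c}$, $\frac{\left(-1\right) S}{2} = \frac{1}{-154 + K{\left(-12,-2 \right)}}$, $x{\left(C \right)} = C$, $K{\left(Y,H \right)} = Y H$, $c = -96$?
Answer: $-16910 + 4 i \sqrt{6} \approx -16910.0 + 9.798 i$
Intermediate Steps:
$K{\left(Y,H \right)} = H Y$
$V = -16910$
$S = \frac{1}{65}$ ($S = - \frac{2}{-154 - -24} = - \frac{2}{-154 + 24} = - \frac{2}{-130} = \left(-2\right) \left(- \frac{1}{130}\right) = \frac{1}{65} \approx 0.015385$)
$r{\left(J \right)} = 4 i \sqrt{6}$ ($r{\left(J \right)} = \sqrt{0 - 96} = \sqrt{-96} = 4 i \sqrt{6}$)
$r{\left(S \right)} + V = 4 i \sqrt{6} - 16910 = -16910 + 4 i \sqrt{6}$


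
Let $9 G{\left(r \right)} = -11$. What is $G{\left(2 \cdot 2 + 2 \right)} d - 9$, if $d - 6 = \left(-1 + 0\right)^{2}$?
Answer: $- \frac{158}{9} \approx -17.556$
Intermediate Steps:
$d = 7$ ($d = 6 + \left(-1 + 0\right)^{2} = 6 + \left(-1\right)^{2} = 6 + 1 = 7$)
$G{\left(r \right)} = - \frac{11}{9}$ ($G{\left(r \right)} = \frac{1}{9} \left(-11\right) = - \frac{11}{9}$)
$G{\left(2 \cdot 2 + 2 \right)} d - 9 = \left(- \frac{11}{9}\right) 7 - 9 = - \frac{77}{9} - 9 = - \frac{158}{9}$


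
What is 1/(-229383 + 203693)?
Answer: -1/25690 ≈ -3.8926e-5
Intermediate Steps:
1/(-229383 + 203693) = 1/(-25690) = -1/25690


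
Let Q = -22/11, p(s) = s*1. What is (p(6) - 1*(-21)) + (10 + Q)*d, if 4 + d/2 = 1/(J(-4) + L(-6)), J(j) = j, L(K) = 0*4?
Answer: -41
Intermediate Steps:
L(K) = 0
p(s) = s
Q = -2 (Q = -22*1/11 = -2)
d = -17/2 (d = -8 + 2/(-4 + 0) = -8 + 2/(-4) = -8 + 2*(-1/4) = -8 - 1/2 = -17/2 ≈ -8.5000)
(p(6) - 1*(-21)) + (10 + Q)*d = (6 - 1*(-21)) + (10 - 2)*(-17/2) = (6 + 21) + 8*(-17/2) = 27 - 68 = -41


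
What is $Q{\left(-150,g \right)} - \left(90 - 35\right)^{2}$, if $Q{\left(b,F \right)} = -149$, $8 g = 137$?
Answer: $-3174$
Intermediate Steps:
$g = \frac{137}{8}$ ($g = \frac{1}{8} \cdot 137 = \frac{137}{8} \approx 17.125$)
$Q{\left(-150,g \right)} - \left(90 - 35\right)^{2} = -149 - \left(90 - 35\right)^{2} = -149 - 55^{2} = -149 - 3025 = -3174$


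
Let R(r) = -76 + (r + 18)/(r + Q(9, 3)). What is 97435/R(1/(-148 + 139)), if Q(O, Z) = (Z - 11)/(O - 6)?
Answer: -2435875/2061 ≈ -1181.9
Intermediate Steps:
Q(O, Z) = (-11 + Z)/(-6 + O)
R(r) = -76 + (18 + r)/(-8/3 + r) (R(r) = -76 + (r + 18)/(r + (-11 + 3)/(-6 + 9)) = -76 + (18 + r)/(r - 8/3) = -76 + (18 + r)/(-8/3 + r))
97435/R(1/(-148 + 139)) = 97435/(((662 - 225/(-148 + 139))/(-8 + 3/(-148 + 139)))) = 97435/(((662 - 225/(-9))/(-8 + 3/(-9)))) = 97435/(((662 - 225*(-⅑))/(-8 + 3*(-⅑)))) = 97435/(((662 + 25)/(-8 - ⅓))) = 97435/((687/(-25/3))) = 97435/((-3/25*687)) = 97435/(-2061/25) = 97435*(-25/2061) = -2435875/2061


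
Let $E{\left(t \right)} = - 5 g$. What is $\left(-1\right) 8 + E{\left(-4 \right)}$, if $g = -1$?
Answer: $-3$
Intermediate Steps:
$E{\left(t \right)} = 5$ ($E{\left(t \right)} = \left(-5\right) \left(-1\right) = 5$)
$\left(-1\right) 8 + E{\left(-4 \right)} = \left(-1\right) 8 + 5 = -8 + 5 = -3$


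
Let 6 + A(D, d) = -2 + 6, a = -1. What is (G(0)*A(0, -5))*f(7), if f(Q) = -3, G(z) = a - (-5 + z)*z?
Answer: -6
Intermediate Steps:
G(z) = -1 - z*(-5 + z) (G(z) = -1 - (-5 + z)*z = -1 - z*(-5 + z))
A(D, d) = -2 (A(D, d) = -6 + (-2 + 6) = -6 + 4 = -2)
(G(0)*A(0, -5))*f(7) = ((-1 - 1*0² + 5*0)*(-2))*(-3) = ((-1 - 1*0 + 0)*(-2))*(-3) = ((-1 + 0 + 0)*(-2))*(-3) = -1*(-2)*(-3) = 2*(-3) = -6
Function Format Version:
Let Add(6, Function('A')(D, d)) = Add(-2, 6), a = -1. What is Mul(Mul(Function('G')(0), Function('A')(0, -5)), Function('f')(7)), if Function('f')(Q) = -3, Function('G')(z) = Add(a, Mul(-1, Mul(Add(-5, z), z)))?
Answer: -6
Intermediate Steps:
Function('G')(z) = Add(-1, Mul(-1, z, Add(-5, z))) (Function('G')(z) = Add(-1, Mul(-1, Mul(Add(-5, z), z))) = Add(-1, Mul(-1, Mul(z, Add(-5, z)))) = Add(-1, Mul(-1, z, Add(-5, z))))
Function('A')(D, d) = -2 (Function('A')(D, d) = Add(-6, Add(-2, 6)) = Add(-6, 4) = -2)
Mul(Mul(Function('G')(0), Function('A')(0, -5)), Function('f')(7)) = Mul(Mul(Add(-1, Mul(-1, Pow(0, 2)), Mul(5, 0)), -2), -3) = Mul(Mul(Add(-1, Mul(-1, 0), 0), -2), -3) = Mul(Mul(Add(-1, 0, 0), -2), -3) = Mul(Mul(-1, -2), -3) = Mul(2, -3) = -6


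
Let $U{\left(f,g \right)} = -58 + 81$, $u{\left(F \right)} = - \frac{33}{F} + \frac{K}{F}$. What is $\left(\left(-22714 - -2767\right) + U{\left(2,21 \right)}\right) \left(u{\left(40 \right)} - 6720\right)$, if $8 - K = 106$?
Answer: $\frac{1339545311}{10} \approx 1.3395 \cdot 10^{8}$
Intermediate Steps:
$K = -98$ ($K = 8 - 106 = -98$)
$u{\left(F \right)} = - \frac{131}{F}$ ($u{\left(F \right)} = - \frac{33}{F} - \frac{98}{F} = - \frac{131}{F}$)
$U{\left(f,g \right)} = 23$
$\left(\left(-22714 - -2767\right) + U{\left(2,21 \right)}\right) \left(u{\left(40 \right)} - 6720\right) = \left(\left(-22714 - -2767\right) + 23\right) \left(- \frac{131}{40} - 6720\right) = \left(\left(-22714 + 2767\right) + 23\right) \left(\left(-131\right) \frac{1}{40} - 6720\right) = \left(-19947 + 23\right) \left(- \frac{131}{40} - 6720\right) = \left(-19924\right) \left(- \frac{268931}{40}\right) = \frac{1339545311}{10}$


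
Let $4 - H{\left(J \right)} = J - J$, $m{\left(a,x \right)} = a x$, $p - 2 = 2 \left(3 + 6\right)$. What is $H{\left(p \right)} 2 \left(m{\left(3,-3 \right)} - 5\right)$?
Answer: $-112$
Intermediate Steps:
$p = 20$ ($p = 2 + 2 \left(3 + 6\right) = 2 + 2 \cdot 9 = 2 + 18 = 20$)
$H{\left(J \right)} = 4$ ($H{\left(J \right)} = 4 - \left(J - J\right) = 4 - 0 = 4 + 0 = 4$)
$H{\left(p \right)} 2 \left(m{\left(3,-3 \right)} - 5\right) = 4 \cdot 2 \left(3 \left(-3\right) - 5\right) = 4 \cdot 2 \left(-9 - 5\right) = 4 \cdot 2 \left(-14\right) = 4 \left(-28\right) = -112$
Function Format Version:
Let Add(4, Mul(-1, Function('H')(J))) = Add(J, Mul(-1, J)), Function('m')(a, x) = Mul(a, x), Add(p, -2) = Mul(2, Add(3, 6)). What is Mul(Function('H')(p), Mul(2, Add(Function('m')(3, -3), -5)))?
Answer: -112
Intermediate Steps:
p = 20 (p = Add(2, Mul(2, Add(3, 6))) = Add(2, Mul(2, 9)) = Add(2, 18) = 20)
Function('H')(J) = 4 (Function('H')(J) = Add(4, Mul(-1, Add(J, Mul(-1, J)))) = Add(4, Mul(-1, 0)) = Add(4, 0) = 4)
Mul(Function('H')(p), Mul(2, Add(Function('m')(3, -3), -5))) = Mul(4, Mul(2, Add(Mul(3, -3), -5))) = Mul(4, Mul(2, Add(-9, -5))) = Mul(4, Mul(2, -14)) = Mul(4, -28) = -112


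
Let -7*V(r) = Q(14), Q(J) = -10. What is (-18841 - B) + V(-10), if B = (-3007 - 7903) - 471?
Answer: -52210/7 ≈ -7458.6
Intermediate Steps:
V(r) = 10/7 (V(r) = -1/7*(-10) = 10/7)
B = -11381 (B = -10910 - 471 = -11381)
(-18841 - B) + V(-10) = (-18841 - 1*(-11381)) + 10/7 = (-18841 + 11381) + 10/7 = -7460 + 10/7 = -52210/7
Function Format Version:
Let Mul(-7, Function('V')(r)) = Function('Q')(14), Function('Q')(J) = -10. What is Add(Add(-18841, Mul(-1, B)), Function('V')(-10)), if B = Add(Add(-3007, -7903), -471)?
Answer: Rational(-52210, 7) ≈ -7458.6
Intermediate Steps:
Function('V')(r) = Rational(10, 7) (Function('V')(r) = Mul(Rational(-1, 7), -10) = Rational(10, 7))
B = -11381 (B = Add(-10910, -471) = -11381)
Add(Add(-18841, Mul(-1, B)), Function('V')(-10)) = Add(Add(-18841, Mul(-1, -11381)), Rational(10, 7)) = Add(Add(-18841, 11381), Rational(10, 7)) = Add(-7460, Rational(10, 7)) = Rational(-52210, 7)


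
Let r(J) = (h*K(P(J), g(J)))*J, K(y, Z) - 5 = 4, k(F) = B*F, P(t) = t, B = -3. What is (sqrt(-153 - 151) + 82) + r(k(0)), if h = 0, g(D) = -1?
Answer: 82 + 4*I*sqrt(19) ≈ 82.0 + 17.436*I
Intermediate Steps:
k(F) = -3*F
K(y, Z) = 9 (K(y, Z) = 5 + 4 = 9)
r(J) = 0 (r(J) = (0*9)*J = 0*J = 0)
(sqrt(-153 - 151) + 82) + r(k(0)) = (sqrt(-153 - 151) + 82) + 0 = (sqrt(-304) + 82) + 0 = (4*I*sqrt(19) + 82) + 0 = (82 + 4*I*sqrt(19)) + 0 = 82 + 4*I*sqrt(19)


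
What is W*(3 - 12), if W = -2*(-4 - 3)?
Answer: -126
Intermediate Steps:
W = 14 (W = -(-14) = -2*(-7) = 14)
W*(3 - 12) = 14*(3 - 12) = 14*(-9) = -126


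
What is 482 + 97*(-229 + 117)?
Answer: -10382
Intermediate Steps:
482 + 97*(-229 + 117) = 482 + 97*(-112) = 482 - 10864 = -10382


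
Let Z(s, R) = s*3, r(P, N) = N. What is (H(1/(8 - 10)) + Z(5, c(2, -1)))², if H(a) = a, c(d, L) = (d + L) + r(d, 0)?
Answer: 841/4 ≈ 210.25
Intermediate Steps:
c(d, L) = L + d (c(d, L) = (d + L) + 0 = (L + d) + 0 = L + d)
Z(s, R) = 3*s
(H(1/(8 - 10)) + Z(5, c(2, -1)))² = (1/(8 - 10) + 3*5)² = (1/(-2) + 15)² = (-½ + 15)² = (29/2)² = 841/4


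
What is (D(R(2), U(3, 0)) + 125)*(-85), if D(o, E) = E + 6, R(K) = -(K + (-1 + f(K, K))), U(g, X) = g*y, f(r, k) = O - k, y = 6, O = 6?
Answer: -12665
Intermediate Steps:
f(r, k) = 6 - k
U(g, X) = 6*g (U(g, X) = g*6 = 6*g)
R(K) = -5 (R(K) = -(K + (-1 + (6 - K))) = -(K + (5 - K)) = -1*5 = -5)
D(o, E) = 6 + E
(D(R(2), U(3, 0)) + 125)*(-85) = ((6 + 6*3) + 125)*(-85) = ((6 + 18) + 125)*(-85) = (24 + 125)*(-85) = 149*(-85) = -12665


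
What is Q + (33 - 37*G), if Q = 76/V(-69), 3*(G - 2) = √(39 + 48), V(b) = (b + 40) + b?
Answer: -2047/49 - 37*√87/3 ≈ -156.81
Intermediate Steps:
V(b) = 40 + 2*b (V(b) = (40 + b) + b = 40 + 2*b)
G = 2 + √87/3 (G = 2 + √(39 + 48)/3 = 2 + √87/3 ≈ 5.1091)
Q = -38/49 (Q = 76/(40 + 2*(-69)) = 76/(40 - 138) = 76/(-98) = 76*(-1/98) = -38/49 ≈ -0.77551)
Q + (33 - 37*G) = -38/49 + (33 - 37*(2 + √87/3)) = -38/49 + (33 + (-74 - 37*√87/3)) = -38/49 + (-41 - 37*√87/3) = -2047/49 - 37*√87/3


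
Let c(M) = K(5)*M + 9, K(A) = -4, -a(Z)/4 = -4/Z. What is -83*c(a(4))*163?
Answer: 94703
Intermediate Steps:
a(Z) = 16/Z (a(Z) = -(-16)/Z = 16/Z)
c(M) = 9 - 4*M (c(M) = -4*M + 9 = 9 - 4*M)
-83*c(a(4))*163 = -83*(9 - 64/4)*163 = -83*(9 - 4*4)*163 = -83*(9 - 16)*163 = -83*(-7)*163 = 581*163 = 94703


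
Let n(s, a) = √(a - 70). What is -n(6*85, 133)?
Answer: -3*√7 ≈ -7.9373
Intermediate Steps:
n(s, a) = √(-70 + a)
-n(6*85, 133) = -√(-70 + 133) = -√63 = -3*√7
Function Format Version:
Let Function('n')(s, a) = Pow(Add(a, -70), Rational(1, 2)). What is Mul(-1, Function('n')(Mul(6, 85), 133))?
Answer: Mul(-3, Pow(7, Rational(1, 2))) ≈ -7.9373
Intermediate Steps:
Function('n')(s, a) = Pow(Add(-70, a), Rational(1, 2))
Mul(-1, Function('n')(Mul(6, 85), 133)) = Mul(-1, Pow(Add(-70, 133), Rational(1, 2))) = Mul(-1, Pow(63, Rational(1, 2))) = Mul(-1, Mul(3, Pow(7, Rational(1, 2)))) = Mul(-3, Pow(7, Rational(1, 2)))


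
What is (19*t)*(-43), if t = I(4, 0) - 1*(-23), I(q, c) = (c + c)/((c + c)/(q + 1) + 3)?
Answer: -18791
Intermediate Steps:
I(q, c) = 2*c/(3 + 2*c/(1 + q)) (I(q, c) = (2*c)/((2*c)/(1 + q) + 3) = (2*c)/(2*c/(1 + q) + 3) = (2*c)/(3 + 2*c/(1 + q)) = 2*c/(3 + 2*c/(1 + q)))
t = 23 (t = 2*0*(1 + 4)/(3 + 2*0 + 3*4) - 1*(-23) = 2*0*5/(3 + 0 + 12) + 23 = 2*0*5/15 + 23 = 2*0*(1/15)*5 + 23 = 0 + 23 = 23)
(19*t)*(-43) = (19*23)*(-43) = 437*(-43) = -18791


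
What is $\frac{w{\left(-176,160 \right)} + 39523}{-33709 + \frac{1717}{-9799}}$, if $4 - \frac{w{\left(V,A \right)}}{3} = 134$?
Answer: $- \frac{383464267}{330316208} \approx -1.1609$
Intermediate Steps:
$w{\left(V,A \right)} = -390$ ($w{\left(V,A \right)} = 12 - 402 = -390$)
$\frac{w{\left(-176,160 \right)} + 39523}{-33709 + \frac{1717}{-9799}} = \frac{-390 + 39523}{-33709 + \frac{1717}{-9799}} = \frac{39133}{-33709 + 1717 \left(- \frac{1}{9799}\right)} = \frac{39133}{-33709 - \frac{1717}{9799}} = \frac{39133}{- \frac{330316208}{9799}} = 39133 \left(- \frac{9799}{330316208}\right) = - \frac{383464267}{330316208}$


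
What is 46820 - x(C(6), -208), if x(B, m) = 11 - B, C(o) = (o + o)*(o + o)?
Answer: 46953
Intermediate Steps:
C(o) = 4*o**2 (C(o) = (2*o)*(2*o) = 4*o**2)
46820 - x(C(6), -208) = 46820 - (11 - 4*6**2) = 46820 - (11 - 4*36) = 46820 - (11 - 1*144) = 46820 - (11 - 144) = 46820 - 1*(-133) = 46820 + 133 = 46953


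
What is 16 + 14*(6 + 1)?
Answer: 114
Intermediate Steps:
16 + 14*(6 + 1) = 16 + 14*7 = 16 + 98 = 114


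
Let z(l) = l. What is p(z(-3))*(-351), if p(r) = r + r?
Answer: 2106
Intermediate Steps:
p(r) = 2*r
p(z(-3))*(-351) = (2*(-3))*(-351) = -6*(-351) = 2106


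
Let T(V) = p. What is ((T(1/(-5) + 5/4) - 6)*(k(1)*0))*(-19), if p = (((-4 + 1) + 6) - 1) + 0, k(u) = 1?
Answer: 0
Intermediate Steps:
p = 2 (p = ((-3 + 6) - 1) + 0 = (3 - 1) + 0 = 2 + 0 = 2)
T(V) = 2
((T(1/(-5) + 5/4) - 6)*(k(1)*0))*(-19) = ((2 - 6)*(1*0))*(-19) = -4*0*(-19) = 0*(-19) = 0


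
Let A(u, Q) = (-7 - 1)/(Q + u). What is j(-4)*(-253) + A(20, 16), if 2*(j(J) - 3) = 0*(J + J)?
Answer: -6833/9 ≈ -759.22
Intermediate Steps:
j(J) = 3 (j(J) = 3 + (0*(J + J))/2 = 3 + (0*(2*J))/2 = 3 + (1/2)*0 = 3 + 0 = 3)
A(u, Q) = -8/(Q + u)
j(-4)*(-253) + A(20, 16) = 3*(-253) - 8/(16 + 20) = -759 - 8/36 = -759 - 8*1/36 = -759 - 2/9 = -6833/9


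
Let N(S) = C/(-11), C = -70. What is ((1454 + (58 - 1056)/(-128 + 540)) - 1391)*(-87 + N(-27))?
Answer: -11068873/2266 ≈ -4884.8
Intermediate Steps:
N(S) = 70/11 (N(S) = -70/(-11) = -70*(-1/11) = 70/11)
((1454 + (58 - 1056)/(-128 + 540)) - 1391)*(-87 + N(-27)) = ((1454 + (58 - 1056)/(-128 + 540)) - 1391)*(-87 + 70/11) = ((1454 - 998/412) - 1391)*(-887/11) = ((1454 - 998*1/412) - 1391)*(-887/11) = ((1454 - 499/206) - 1391)*(-887/11) = (299025/206 - 1391)*(-887/11) = (12479/206)*(-887/11) = -11068873/2266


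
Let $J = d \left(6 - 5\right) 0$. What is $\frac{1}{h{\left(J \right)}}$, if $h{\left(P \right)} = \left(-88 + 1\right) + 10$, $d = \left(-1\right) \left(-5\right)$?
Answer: $- \frac{1}{77} \approx -0.012987$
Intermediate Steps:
$d = 5$
$J = 0$ ($J = 5 \left(6 - 5\right) 0 = 5 \cdot 1 \cdot 0 = 5 \cdot 0 = 0$)
$h{\left(P \right)} = -77$ ($h{\left(P \right)} = -87 + 10 = -77$)
$\frac{1}{h{\left(J \right)}} = \frac{1}{-77} = - \frac{1}{77}$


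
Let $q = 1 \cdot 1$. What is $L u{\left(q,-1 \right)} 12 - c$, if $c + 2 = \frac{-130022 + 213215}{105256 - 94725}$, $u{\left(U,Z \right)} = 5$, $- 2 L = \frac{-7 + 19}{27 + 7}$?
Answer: $- \frac{2951807}{179027} \approx -16.488$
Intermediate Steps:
$L = - \frac{3}{17}$ ($L = - \frac{\left(-7 + 19\right) \frac{1}{27 + 7}}{2} = - \frac{12 \cdot \frac{1}{34}}{2} = \left(- \frac{1}{2}\right) \frac{6}{17} = - \frac{3}{17} \approx -0.17647$)
$q = 1$
$c = \frac{62131}{10531}$ ($c = -2 + \frac{-130022 + 213215}{105256 - 94725} = -2 + \frac{83193}{10531} = \frac{62131}{10531} \approx 5.8998$)
$L u{\left(q,-1 \right)} 12 - c = \left(- \frac{3}{17}\right) 5 \cdot 12 - \frac{62131}{10531} = \left(- \frac{15}{17}\right) 12 - \frac{62131}{10531} = - \frac{180}{17} - \frac{62131}{10531} = - \frac{2951807}{179027}$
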